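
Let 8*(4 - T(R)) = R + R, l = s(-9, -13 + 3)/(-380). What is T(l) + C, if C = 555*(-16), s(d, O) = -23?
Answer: -13491543/1520 ≈ -8876.0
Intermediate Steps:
C = -8880
l = 23/380 (l = -23/(-380) = -23*(-1/380) = 23/380 ≈ 0.060526)
T(R) = 4 - R/4 (T(R) = 4 - (R + R)/8 = 4 - R/4)
T(l) + C = (4 - 1/4*23/380) - 8880 = (4 - 23/1520) - 8880 = 6057/1520 - 8880 = -13491543/1520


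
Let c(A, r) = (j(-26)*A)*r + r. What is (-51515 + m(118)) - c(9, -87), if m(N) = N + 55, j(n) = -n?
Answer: -30897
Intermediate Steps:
m(N) = 55 + N
c(A, r) = r + 26*A*r (c(A, r) = ((-1*(-26))*A)*r + r = (26*A)*r + r = 26*A*r + r = r + 26*A*r)
(-51515 + m(118)) - c(9, -87) = (-51515 + (55 + 118)) - (-87)*(1 + 26*9) = (-51515 + 173) - (-87)*(1 + 234) = -51342 - (-87)*235 = -51342 - 1*(-20445) = -51342 + 20445 = -30897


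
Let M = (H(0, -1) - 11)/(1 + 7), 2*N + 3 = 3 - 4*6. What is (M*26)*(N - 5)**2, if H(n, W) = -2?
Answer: -48841/4 ≈ -12210.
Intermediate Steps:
N = -12 (N = -3/2 + (3 - 4*6)/2 = -3/2 + (3 - 24)/2 = -3/2 + (1/2)*(-21) = -3/2 - 21/2 = -12)
M = -13/8 (M = (-2 - 11)/(1 + 7) = -13/8 ≈ -1.6250)
(M*26)*(N - 5)**2 = (-13/8*26)*(-12 - 5)**2 = -169/4*(-17)**2 = -169/4*289 = -48841/4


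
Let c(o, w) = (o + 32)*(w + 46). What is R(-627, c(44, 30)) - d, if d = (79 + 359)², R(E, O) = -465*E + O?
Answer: 105487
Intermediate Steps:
c(o, w) = (32 + o)*(46 + w)
R(E, O) = O - 465*E
d = 191844 (d = 438² = 191844)
R(-627, c(44, 30)) - d = ((1472 + 32*30 + 46*44 + 44*30) - 465*(-627)) - 1*191844 = ((1472 + 960 + 2024 + 1320) + 291555) - 191844 = (5776 + 291555) - 191844 = 297331 - 191844 = 105487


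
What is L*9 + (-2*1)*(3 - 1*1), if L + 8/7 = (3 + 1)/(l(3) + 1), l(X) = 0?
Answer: 152/7 ≈ 21.714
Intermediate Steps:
L = 20/7 (L = -8/7 + (3 + 1)/(0 + 1) = -8/7 + 4/1 = -8/7 + 4*1 = -8/7 + 4 = 20/7 ≈ 2.8571)
L*9 + (-2*1)*(3 - 1*1) = (20/7)*9 + (-2*1)*(3 - 1*1) = 180/7 - 2*(3 - 1) = 180/7 - 2*2 = 180/7 - 4 = 152/7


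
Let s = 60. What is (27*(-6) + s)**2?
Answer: 10404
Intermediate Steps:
(27*(-6) + s)**2 = (27*(-6) + 60)**2 = (-162 + 60)**2 = (-102)**2 = 10404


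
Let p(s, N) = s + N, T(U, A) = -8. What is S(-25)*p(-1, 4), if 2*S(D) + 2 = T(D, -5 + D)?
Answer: -15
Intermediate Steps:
p(s, N) = N + s
S(D) = -5 (S(D) = -1 + (1/2)*(-8) = -1 - 4 = -5)
S(-25)*p(-1, 4) = -5*(4 - 1) = -5*3 = -15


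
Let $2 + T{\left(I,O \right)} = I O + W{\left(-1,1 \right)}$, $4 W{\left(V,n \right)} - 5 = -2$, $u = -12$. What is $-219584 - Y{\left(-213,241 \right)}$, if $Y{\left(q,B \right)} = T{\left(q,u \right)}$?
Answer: $- \frac{888555}{4} \approx -2.2214 \cdot 10^{5}$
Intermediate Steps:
$W{\left(V,n \right)} = \frac{3}{4}$ ($W{\left(V,n \right)} = \frac{5}{4} + \frac{1}{4} \left(-2\right) = \frac{5}{4} - \frac{1}{2} = \frac{3}{4}$)
$T{\left(I,O \right)} = - \frac{5}{4} + I O$ ($T{\left(I,O \right)} = -2 + \left(I O + \frac{3}{4}\right) = -2 + \left(\frac{3}{4} + I O\right) = - \frac{5}{4} + I O$)
$Y{\left(q,B \right)} = - \frac{5}{4} - 12 q$ ($Y{\left(q,B \right)} = - \frac{5}{4} + q \left(-12\right) = - \frac{5}{4} - 12 q$)
$-219584 - Y{\left(-213,241 \right)} = -219584 - \left(- \frac{5}{4} - -2556\right) = -219584 - \left(- \frac{5}{4} + 2556\right) = -219584 - \frac{10219}{4} = - \frac{888555}{4}$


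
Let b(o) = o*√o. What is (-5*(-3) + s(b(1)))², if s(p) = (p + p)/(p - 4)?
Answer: 1849/9 ≈ 205.44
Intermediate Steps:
b(o) = o^(3/2)
s(p) = 2*p/(-4 + p) (s(p) = (2*p)/(-4 + p) = 2*p/(-4 + p))
(-5*(-3) + s(b(1)))² = (-5*(-3) + 2*1^(3/2)/(-4 + 1^(3/2)))² = (15 + 2*1/(-4 + 1))² = (15 + 2*1/(-3))² = (15 + 2*1*(-⅓))² = (15 - ⅔)² = (43/3)² = 1849/9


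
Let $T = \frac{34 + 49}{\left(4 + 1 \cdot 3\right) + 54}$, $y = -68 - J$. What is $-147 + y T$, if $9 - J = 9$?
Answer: $- \frac{14611}{61} \approx -239.52$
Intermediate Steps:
$J = 0$ ($J = 9 - 9 = 0$)
$y = -68$ ($y = -68 - 0 = -68 + 0 = -68$)
$T = \frac{83}{61}$ ($T = \frac{83}{\left(4 + 3\right) + 54} = \frac{83}{7 + 54} = \frac{83}{61} \approx 1.3607$)
$-147 + y T = -147 - \frac{5644}{61} = - \frac{14611}{61}$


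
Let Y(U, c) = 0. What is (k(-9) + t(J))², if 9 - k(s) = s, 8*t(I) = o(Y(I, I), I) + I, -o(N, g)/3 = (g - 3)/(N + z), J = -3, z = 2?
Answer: 5625/16 ≈ 351.56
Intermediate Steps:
o(N, g) = -3*(-3 + g)/(2 + N) (o(N, g) = -3*(g - 3)/(N + 2) = -3*(-3 + g)/(2 + N))
t(I) = 9/16 - I/16 (t(I) = (3*(3 - I)/(2 + 0) + I)/8 = (3*(3 - I)/2 + I)/8 = (3*(½)*(3 - I) + I)/8 = ((9/2 - 3*I/2) + I)/8 = (9/2 - I/2)/8 = 9/16 - I/16)
k(s) = 9 - s
(k(-9) + t(J))² = ((9 - 1*(-9)) + (9/16 - 1/16*(-3)))² = ((9 + 9) + (9/16 + 3/16))² = (18 + ¾)² = (75/4)² = 5625/16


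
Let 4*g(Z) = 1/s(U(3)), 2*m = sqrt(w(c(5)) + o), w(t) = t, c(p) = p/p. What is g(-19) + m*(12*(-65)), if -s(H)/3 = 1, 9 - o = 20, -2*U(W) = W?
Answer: -1/12 - 390*I*sqrt(10) ≈ -0.083333 - 1233.3*I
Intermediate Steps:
U(W) = -W/2
o = -11 (o = 9 - 1*20 = 9 - 20 = -11)
c(p) = 1
s(H) = -3 (s(H) = -3*1 = -3)
m = I*sqrt(10)/2 (m = sqrt(1 - 11)/2 = sqrt(-10)/2 = (I*sqrt(10))/2 = I*sqrt(10)/2 ≈ 1.5811*I)
g(Z) = -1/12 (g(Z) = (1/4)/(-3) = (1/4)*(-1/3) = -1/12)
g(-19) + m*(12*(-65)) = -1/12 + (I*sqrt(10)/2)*(12*(-65)) = -1/12 + (I*sqrt(10)/2)*(-780) = -1/12 - 390*I*sqrt(10)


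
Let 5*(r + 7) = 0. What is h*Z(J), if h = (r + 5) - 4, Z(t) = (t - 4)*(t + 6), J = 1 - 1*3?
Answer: 144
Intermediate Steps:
r = -7 (r = -7 + (⅕)*0 = -7 + 0 = -7)
J = -2 (J = 1 - 3 = -2)
Z(t) = (-4 + t)*(6 + t)
h = -6 (h = (-7 + 5) - 4 = -2 - 4 = -6)
h*Z(J) = -6*(-24 + (-2)² + 2*(-2)) = -6*(-24 + 4 - 4) = -6*(-24) = 144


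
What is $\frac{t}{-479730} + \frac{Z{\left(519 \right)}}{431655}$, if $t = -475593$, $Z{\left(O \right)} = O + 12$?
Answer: $\frac{4567707401}{4601730070} \approx 0.99261$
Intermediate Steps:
$Z{\left(O \right)} = 12 + O$
$\frac{t}{-479730} + \frac{Z{\left(519 \right)}}{431655} = - \frac{475593}{-479730} + \frac{12 + 519}{431655} = \left(-475593\right) \left(- \frac{1}{479730}\right) + 531 \cdot \frac{1}{431655} = \frac{158531}{159910} + \frac{177}{143885} = \frac{4567707401}{4601730070}$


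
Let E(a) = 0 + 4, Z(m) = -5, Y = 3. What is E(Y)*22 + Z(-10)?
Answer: 83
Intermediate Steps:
E(a) = 4
E(Y)*22 + Z(-10) = 4*22 - 5 = 88 - 5 = 83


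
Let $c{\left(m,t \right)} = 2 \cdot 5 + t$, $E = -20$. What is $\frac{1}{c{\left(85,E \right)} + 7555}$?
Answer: $\frac{1}{7545} \approx 0.00013254$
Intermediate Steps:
$c{\left(m,t \right)} = 10 + t$
$\frac{1}{c{\left(85,E \right)} + 7555} = \frac{1}{\left(10 - 20\right) + 7555} = \frac{1}{-10 + 7555} = \frac{1}{7545}$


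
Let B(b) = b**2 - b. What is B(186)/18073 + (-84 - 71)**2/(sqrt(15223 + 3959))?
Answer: 1110/583 + 24025*sqrt(19182)/19182 ≈ 175.37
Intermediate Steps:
B(186)/18073 + (-84 - 71)**2/(sqrt(15223 + 3959)) = (186*(-1 + 186))/18073 + (-84 - 71)**2/(sqrt(15223 + 3959)) = (186*185)*(1/18073) + (-155)**2/(sqrt(19182)) = 34410*(1/18073) + 24025*(sqrt(19182)/19182) = 1110/583 + 24025*sqrt(19182)/19182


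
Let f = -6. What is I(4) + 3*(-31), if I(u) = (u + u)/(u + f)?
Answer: -97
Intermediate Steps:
I(u) = 2*u/(-6 + u) (I(u) = (u + u)/(u - 6) = (2*u)/(-6 + u) = 2*u/(-6 + u))
I(4) + 3*(-31) = 2*4/(-6 + 4) + 3*(-31) = 2*4/(-2) - 93 = 2*4*(-1/2) - 93 = -4 - 93 = -97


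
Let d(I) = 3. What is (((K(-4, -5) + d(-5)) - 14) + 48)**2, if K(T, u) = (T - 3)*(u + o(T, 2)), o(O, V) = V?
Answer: 3364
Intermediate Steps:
K(T, u) = (-3 + T)*(2 + u) (K(T, u) = (T - 3)*(u + 2) = (-3 + T)*(2 + u))
(((K(-4, -5) + d(-5)) - 14) + 48)**2 = ((((-6 - 3*(-5) + 2*(-4) - 4*(-5)) + 3) - 14) + 48)**2 = ((((-6 + 15 - 8 + 20) + 3) - 14) + 48)**2 = (((21 + 3) - 14) + 48)**2 = ((24 - 14) + 48)**2 = (10 + 48)**2 = 58**2 = 3364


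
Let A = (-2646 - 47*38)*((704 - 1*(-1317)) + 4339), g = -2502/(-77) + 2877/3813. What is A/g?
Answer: -551725603968/650777 ≈ -8.4780e+5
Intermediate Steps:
g = 3253885/97867 (g = -2502*(-1/77) + 2877*(1/3813) = 2502/77 + 959/1271 = 3253885/97867 ≈ 33.248)
A = -28187520 (A = (-2646 - 1786)*((704 + 1317) + 4339) = -4432*(2021 + 4339) = -4432*6360 = -28187520)
A/g = -28187520/3253885/97867 = -28187520*97867/3253885 = -551725603968/650777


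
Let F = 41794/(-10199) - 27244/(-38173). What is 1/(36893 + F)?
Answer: 389326427/14362102330505 ≈ 2.7108e-5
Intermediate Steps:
F = -1317540806/389326427 (F = 41794*(-1/10199) - 27244*(-1/38173) = -41794/10199 + 27244/38173 = -1317540806/389326427 ≈ -3.3842)
1/(36893 + F) = 1/(36893 - 1317540806/389326427) = 1/(14362102330505/389326427) = 389326427/14362102330505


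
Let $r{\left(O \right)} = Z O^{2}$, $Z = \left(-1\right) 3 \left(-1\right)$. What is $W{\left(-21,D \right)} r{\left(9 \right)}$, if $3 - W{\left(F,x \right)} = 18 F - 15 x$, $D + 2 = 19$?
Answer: $154548$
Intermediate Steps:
$D = 17$ ($D = -2 + 19 = 17$)
$W{\left(F,x \right)} = 3 - 18 F + 15 x$ ($W{\left(F,x \right)} = 3 - \left(18 F - 15 x\right) = 3 - \left(- 15 x + 18 F\right) = 3 - 18 F + 15 x$)
$Z = 3$ ($Z = \left(-3\right) \left(-1\right) = 3$)
$r{\left(O \right)} = 3 O^{2}$
$W{\left(-21,D \right)} r{\left(9 \right)} = \left(3 - -378 + 15 \cdot 17\right) 3 \cdot 9^{2} = \left(3 + 378 + 255\right) 3 \cdot 81 = 636 \cdot 243 = 154548$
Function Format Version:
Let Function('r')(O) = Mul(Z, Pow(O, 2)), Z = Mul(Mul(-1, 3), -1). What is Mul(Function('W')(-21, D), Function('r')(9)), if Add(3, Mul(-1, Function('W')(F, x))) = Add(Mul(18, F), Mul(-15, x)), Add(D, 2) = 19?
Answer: 154548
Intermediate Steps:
D = 17 (D = Add(-2, 19) = 17)
Function('W')(F, x) = Add(3, Mul(-18, F), Mul(15, x)) (Function('W')(F, x) = Add(3, Mul(-1, Add(Mul(18, F), Mul(-15, x)))) = Add(3, Mul(-1, Add(Mul(-15, x), Mul(18, F)))) = Add(3, Add(Mul(-18, F), Mul(15, x))) = Add(3, Mul(-18, F), Mul(15, x)))
Z = 3 (Z = Mul(-3, -1) = 3)
Function('r')(O) = Mul(3, Pow(O, 2))
Mul(Function('W')(-21, D), Function('r')(9)) = Mul(Add(3, Mul(-18, -21), Mul(15, 17)), Mul(3, Pow(9, 2))) = Mul(Add(3, 378, 255), Mul(3, 81)) = Mul(636, 243) = 154548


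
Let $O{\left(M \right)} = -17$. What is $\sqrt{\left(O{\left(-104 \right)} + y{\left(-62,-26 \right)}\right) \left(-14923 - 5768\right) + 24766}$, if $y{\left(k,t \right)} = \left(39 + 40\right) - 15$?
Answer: $i \sqrt{947711} \approx 973.5 i$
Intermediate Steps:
$y{\left(k,t \right)} = 64$ ($y{\left(k,t \right)} = 79 - 15 = 64$)
$\sqrt{\left(O{\left(-104 \right)} + y{\left(-62,-26 \right)}\right) \left(-14923 - 5768\right) + 24766} = \sqrt{\left(-17 + 64\right) \left(-14923 - 5768\right) + 24766} = \sqrt{47 \left(-20691\right) + 24766} = \sqrt{-972477 + 24766} = \sqrt{-947711} = i \sqrt{947711}$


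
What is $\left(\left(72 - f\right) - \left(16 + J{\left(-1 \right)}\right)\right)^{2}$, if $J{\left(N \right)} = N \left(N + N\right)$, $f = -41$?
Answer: $9025$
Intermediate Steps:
$J{\left(N \right)} = 2 N^{2}$ ($J{\left(N \right)} = N 2 N = 2 N^{2}$)
$\left(\left(72 - f\right) - \left(16 + J{\left(-1 \right)}\right)\right)^{2} = \left(\left(72 - -41\right) - \left(16 + 2 \left(-1\right)^{2}\right)\right)^{2} = \left(\left(72 + 41\right) - \left(16 + 2 \cdot 1\right)\right)^{2} = \left(113 - 18\right)^{2} = 95^{2} = 9025$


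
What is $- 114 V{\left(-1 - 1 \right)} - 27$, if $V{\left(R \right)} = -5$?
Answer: $543$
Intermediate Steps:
$- 114 V{\left(-1 - 1 \right)} - 27 = \left(-114\right) \left(-5\right) - 27 = 570 - 27 = 543$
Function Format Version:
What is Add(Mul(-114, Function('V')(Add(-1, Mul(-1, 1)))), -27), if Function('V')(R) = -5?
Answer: 543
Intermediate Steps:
Add(Mul(-114, Function('V')(Add(-1, Mul(-1, 1)))), -27) = Add(Mul(-114, -5), -27) = Add(570, -27) = 543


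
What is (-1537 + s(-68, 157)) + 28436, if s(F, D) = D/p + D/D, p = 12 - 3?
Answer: 242257/9 ≈ 26917.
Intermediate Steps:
p = 9
s(F, D) = 1 + D/9 (s(F, D) = D/9 + D/D = D*(⅑) + 1 = D/9 + 1 = 1 + D/9)
(-1537 + s(-68, 157)) + 28436 = (-1537 + (1 + (⅑)*157)) + 28436 = (-1537 + (1 + 157/9)) + 28436 = (-1537 + 166/9) + 28436 = -13667/9 + 28436 = 242257/9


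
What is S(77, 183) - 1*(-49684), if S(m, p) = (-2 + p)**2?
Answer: 82445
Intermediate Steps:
S(77, 183) - 1*(-49684) = (-2 + 183)**2 - 1*(-49684) = 181**2 + 49684 = 32761 + 49684 = 82445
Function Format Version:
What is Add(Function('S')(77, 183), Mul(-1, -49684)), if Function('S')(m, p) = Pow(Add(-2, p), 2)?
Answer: 82445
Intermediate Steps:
Add(Function('S')(77, 183), Mul(-1, -49684)) = Add(Pow(Add(-2, 183), 2), Mul(-1, -49684)) = Add(Pow(181, 2), 49684) = Add(32761, 49684) = 82445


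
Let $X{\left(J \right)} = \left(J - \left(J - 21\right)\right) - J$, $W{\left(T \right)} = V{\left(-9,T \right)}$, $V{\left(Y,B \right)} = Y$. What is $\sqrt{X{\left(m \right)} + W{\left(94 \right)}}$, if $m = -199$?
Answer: $\sqrt{211} \approx 14.526$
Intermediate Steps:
$W{\left(T \right)} = -9$
$X{\left(J \right)} = 21 - J$ ($X{\left(J \right)} = \left(J - \left(-21 + J\right)\right) - J = 21 - J$)
$\sqrt{X{\left(m \right)} + W{\left(94 \right)}} = \sqrt{\left(21 - -199\right) - 9} = \sqrt{\left(21 + 199\right) - 9} = \sqrt{220 - 9} = \sqrt{211}$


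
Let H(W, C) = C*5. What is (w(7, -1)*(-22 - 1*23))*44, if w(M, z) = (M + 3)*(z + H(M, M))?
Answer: -673200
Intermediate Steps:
H(W, C) = 5*C
w(M, z) = (3 + M)*(z + 5*M) (w(M, z) = (M + 3)*(z + 5*M) = (3 + M)*(z + 5*M))
(w(7, -1)*(-22 - 1*23))*44 = ((3*(-1) + 5*7² + 15*7 + 7*(-1))*(-22 - 1*23))*44 = ((-3 + 5*49 + 105 - 7)*(-22 - 23))*44 = ((-3 + 245 + 105 - 7)*(-45))*44 = (340*(-45))*44 = -15300*44 = -673200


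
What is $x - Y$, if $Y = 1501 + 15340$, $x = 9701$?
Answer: $-7140$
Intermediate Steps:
$Y = 16841$
$x - Y = 9701 - 16841 = -7140$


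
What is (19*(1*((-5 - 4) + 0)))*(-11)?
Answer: 1881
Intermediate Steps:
(19*(1*((-5 - 4) + 0)))*(-11) = (19*(1*(-9 + 0)))*(-11) = (19*(1*(-9)))*(-11) = (19*(-9))*(-11) = -171*(-11) = 1881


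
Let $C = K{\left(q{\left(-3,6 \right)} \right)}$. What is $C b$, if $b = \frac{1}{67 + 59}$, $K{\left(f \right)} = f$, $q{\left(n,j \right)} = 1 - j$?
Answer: $- \frac{5}{126} \approx -0.039683$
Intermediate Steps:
$C = -5$ ($C = 1 - 6 = -5$)
$b = \frac{1}{126} \approx 0.0079365$
$C b = \left(-5\right) \frac{1}{126} = - \frac{5}{126}$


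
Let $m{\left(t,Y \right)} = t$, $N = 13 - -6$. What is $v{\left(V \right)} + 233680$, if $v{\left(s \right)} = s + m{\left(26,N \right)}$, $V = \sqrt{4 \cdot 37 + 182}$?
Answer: $233706 + \sqrt{330} \approx 2.3372 \cdot 10^{5}$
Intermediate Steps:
$N = 19$ ($N = 13 + 6 = 19$)
$V = \sqrt{330}$ ($V = \sqrt{148 + 182} = \sqrt{330} \approx 18.166$)
$v{\left(s \right)} = 26 + s$ ($v{\left(s \right)} = s + 26 = 26 + s$)
$v{\left(V \right)} + 233680 = \left(26 + \sqrt{330}\right) + 233680 = 233706 + \sqrt{330}$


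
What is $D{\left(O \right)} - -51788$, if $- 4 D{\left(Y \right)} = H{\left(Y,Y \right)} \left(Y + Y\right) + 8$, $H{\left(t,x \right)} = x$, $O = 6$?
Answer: $51768$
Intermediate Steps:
$D{\left(Y \right)} = -2 - \frac{Y^{2}}{2}$ ($D{\left(Y \right)} = - \frac{Y \left(Y + Y\right) + 8}{4} = - \frac{Y 2 Y + 8}{4} = - \frac{2 Y^{2} + 8}{4} = - \frac{8 + 2 Y^{2}}{4} = -2 - \frac{Y^{2}}{2}$)
$D{\left(O \right)} - -51788 = \left(-2 - \frac{6^{2}}{2}\right) - -51788 = \left(-2 - 18\right) + 51788 = -20 + 51788 = 51768$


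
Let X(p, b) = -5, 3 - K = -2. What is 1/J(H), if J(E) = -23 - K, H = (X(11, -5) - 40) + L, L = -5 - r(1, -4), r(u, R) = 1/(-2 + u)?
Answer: -1/28 ≈ -0.035714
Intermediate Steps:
K = 5 (K = 3 - 1*(-2) = 3 + 2 = 5)
L = -4 (L = -5 - 1/(-2 + 1) = -5 - 1/(-1) = -5 - 1*(-1) = -5 + 1 = -4)
H = -49 (H = (-5 - 40) - 4 = -45 - 4 = -49)
J(E) = -28 (J(E) = -23 - 1*5 = -23 - 5 = -28)
1/J(H) = 1/(-28) = -1/28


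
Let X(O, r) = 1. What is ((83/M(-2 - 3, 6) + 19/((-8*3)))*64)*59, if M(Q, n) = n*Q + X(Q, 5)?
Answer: -1200296/87 ≈ -13797.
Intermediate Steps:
M(Q, n) = 1 + Q*n (M(Q, n) = n*Q + 1 = Q*n + 1 = 1 + Q*n)
((83/M(-2 - 3, 6) + 19/((-8*3)))*64)*59 = ((83/(1 + (-2 - 3)*6) + 19/((-8*3)))*64)*59 = ((83/(1 - 5*6) + 19/(-24))*64)*59 = ((83/(1 - 30) + 19*(-1/24))*64)*59 = ((83/(-29) - 19/24)*64)*59 = ((83*(-1/29) - 19/24)*64)*59 = ((-83/29 - 19/24)*64)*59 = -2543/696*64*59 = -20344/87*59 = -1200296/87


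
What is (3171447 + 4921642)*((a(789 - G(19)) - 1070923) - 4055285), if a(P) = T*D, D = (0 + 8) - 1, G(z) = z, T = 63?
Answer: -41483288524263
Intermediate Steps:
D = 7 (D = 8 - 1 = 7)
a(P) = 441 (a(P) = 63*7 = 441)
(3171447 + 4921642)*((a(789 - G(19)) - 1070923) - 4055285) = (3171447 + 4921642)*((441 - 1070923) - 4055285) = 8093089*(-1070482 - 4055285) = 8093089*(-5125767) = -41483288524263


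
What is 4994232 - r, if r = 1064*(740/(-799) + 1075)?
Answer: 3077282528/799 ≈ 3.8514e+6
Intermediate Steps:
r = 913108840/799 (r = 1064*(740*(-1/799) + 1075) = 1064*(-740/799 + 1075) = 1064*(858185/799) = 913108840/799 ≈ 1.1428e+6)
4994232 - r = 4994232 - 1*913108840/799 = 4994232 - 913108840/799 = 3077282528/799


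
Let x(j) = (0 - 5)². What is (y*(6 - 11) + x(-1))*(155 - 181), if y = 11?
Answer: 780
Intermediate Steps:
x(j) = 25 (x(j) = (-5)² = 25)
(y*(6 - 11) + x(-1))*(155 - 181) = (11*(6 - 11) + 25)*(155 - 181) = (11*(-5) + 25)*(-26) = (-55 + 25)*(-26) = -30*(-26) = 780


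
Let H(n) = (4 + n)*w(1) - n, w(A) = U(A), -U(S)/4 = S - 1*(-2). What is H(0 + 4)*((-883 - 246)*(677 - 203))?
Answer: 53514600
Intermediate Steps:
U(S) = -8 - 4*S (U(S) = -4*(S - 1*(-2)) = -4*(S + 2) = -4*(2 + S) = -8 - 4*S)
w(A) = -8 - 4*A
H(n) = -48 - 13*n (H(n) = (4 + n)*(-8 - 4*1) - n = (4 + n)*(-8 - 4) - n = (4 + n)*(-12) - n = (-48 - 12*n) - n = -48 - 13*n)
H(0 + 4)*((-883 - 246)*(677 - 203)) = (-48 - 13*(0 + 4))*((-883 - 246)*(677 - 203)) = (-48 - 13*4)*(-1129*474) = (-48 - 52)*(-535146) = -100*(-535146) = 53514600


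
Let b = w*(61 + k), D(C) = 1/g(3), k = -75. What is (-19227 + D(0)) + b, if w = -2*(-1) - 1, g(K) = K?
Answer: -57722/3 ≈ -19241.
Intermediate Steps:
w = 1 (w = 2 - 1 = 1)
D(C) = ⅓ (D(C) = 1/3 = ⅓)
b = -14 (b = 1*(61 - 75) = 1*(-14) = -14)
(-19227 + D(0)) + b = (-19227 + ⅓) - 14 = -57680/3 - 14 = -57722/3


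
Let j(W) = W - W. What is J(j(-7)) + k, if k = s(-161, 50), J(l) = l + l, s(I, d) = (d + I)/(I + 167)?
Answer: -37/2 ≈ -18.500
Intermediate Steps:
j(W) = 0
s(I, d) = (I + d)/(167 + I)
J(l) = 2*l
k = -37/2 (k = (-161 + 50)/(167 - 161) = -111/6 = (1/6)*(-111) = -37/2 ≈ -18.500)
J(j(-7)) + k = 2*0 - 37/2 = 0 - 37/2 = -37/2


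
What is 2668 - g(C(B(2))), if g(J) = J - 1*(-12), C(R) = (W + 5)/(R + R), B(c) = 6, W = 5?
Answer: 15931/6 ≈ 2655.2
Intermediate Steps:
C(R) = 5/R (C(R) = (5 + 5)/(R + R) = 10/((2*R)) = 10*(1/(2*R)) = 5/R)
g(J) = 12 + J (g(J) = J + 12 = 12 + J)
2668 - g(C(B(2))) = 2668 - (12 + 5/6) = 2668 - (12 + 5*(⅙)) = 2668 - (12 + ⅚) = 2668 - 1*77/6 = 2668 - 77/6 = 15931/6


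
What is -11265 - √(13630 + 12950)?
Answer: -11265 - 2*√6645 ≈ -11428.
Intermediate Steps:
-11265 - √(13630 + 12950) = -11265 - √26580 = -11265 - 2*√6645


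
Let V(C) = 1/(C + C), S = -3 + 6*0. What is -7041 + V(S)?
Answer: -42247/6 ≈ -7041.2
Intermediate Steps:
S = -3 (S = -3 + 0 = -3)
V(C) = 1/(2*C)
-7041 + V(S) = -7041 + (1/2)/(-3) = -7041 + (1/2)*(-1/3) = -7041 - 1/6 = -42247/6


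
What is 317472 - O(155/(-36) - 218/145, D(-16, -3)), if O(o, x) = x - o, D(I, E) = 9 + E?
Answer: 1657142197/5220 ≈ 3.1746e+5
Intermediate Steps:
317472 - O(155/(-36) - 218/145, D(-16, -3)) = 317472 - ((9 - 3) - (155/(-36) - 218/145)) = 317472 - (6 - (155*(-1/36) - 218*1/145)) = 317472 - (6 - (-155/36 - 218/145)) = 317472 - (6 - 1*(-30323/5220)) = 317472 - (6 + 30323/5220) = 317472 - 1*61643/5220 = 317472 - 61643/5220 = 1657142197/5220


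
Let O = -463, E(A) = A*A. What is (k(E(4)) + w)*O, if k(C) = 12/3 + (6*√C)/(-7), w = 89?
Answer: -290301/7 ≈ -41472.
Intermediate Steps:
E(A) = A²
k(C) = 4 - 6*√C/7 (k(C) = 12*(⅓) + (6*√C)*(-⅐) = 4 - 6*√C/7)
(k(E(4)) + w)*O = ((4 - 6*√(4²)/7) + 89)*(-463) = ((4 - 6*√16/7) + 89)*(-463) = ((4 - 6/7*4) + 89)*(-463) = ((4 - 24/7) + 89)*(-463) = (4/7 + 89)*(-463) = (627/7)*(-463) = -290301/7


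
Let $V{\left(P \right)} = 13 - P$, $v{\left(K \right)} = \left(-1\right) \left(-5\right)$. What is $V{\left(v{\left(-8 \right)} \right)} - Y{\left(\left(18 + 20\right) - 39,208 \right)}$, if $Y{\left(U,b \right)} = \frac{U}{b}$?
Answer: $\frac{1665}{208} \approx 8.0048$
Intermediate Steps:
$v{\left(K \right)} = 5$
$V{\left(v{\left(-8 \right)} \right)} - Y{\left(\left(18 + 20\right) - 39,208 \right)} = \left(13 - 5\right) - \frac{\left(18 + 20\right) - 39}{208} = \left(13 - 5\right) - \left(38 - 39\right) \frac{1}{208} = 8 - \left(-1\right) \frac{1}{208} = 8 - - \frac{1}{208} = 8 + \frac{1}{208} = \frac{1665}{208}$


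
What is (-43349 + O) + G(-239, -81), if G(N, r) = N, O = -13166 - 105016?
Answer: -161770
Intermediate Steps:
O = -118182
(-43349 + O) + G(-239, -81) = (-43349 - 118182) - 239 = -161531 - 239 = -161770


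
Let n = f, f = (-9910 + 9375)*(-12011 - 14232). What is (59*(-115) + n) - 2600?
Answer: 14030620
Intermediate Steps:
f = 14040005 (f = -535*(-26243) = 14040005)
n = 14040005
(59*(-115) + n) - 2600 = (59*(-115) + 14040005) - 2600 = (-6785 + 14040005) - 2600 = 14033220 - 2600 = 14030620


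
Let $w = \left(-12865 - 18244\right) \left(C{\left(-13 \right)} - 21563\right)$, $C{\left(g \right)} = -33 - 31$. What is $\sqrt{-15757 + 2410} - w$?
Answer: $-672794343 + 3 i \sqrt{1483} \approx -6.7279 \cdot 10^{8} + 115.53 i$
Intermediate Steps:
$C{\left(g \right)} = -64$
$w = 672794343$ ($w = \left(-12865 - 18244\right) \left(-64 - 21563\right) = \left(-31109\right) \left(-21627\right) = 672794343$)
$\sqrt{-15757 + 2410} - w = \sqrt{-15757 + 2410} - 672794343 = \sqrt{-13347} - 672794343 = 3 i \sqrt{1483} - 672794343 = -672794343 + 3 i \sqrt{1483}$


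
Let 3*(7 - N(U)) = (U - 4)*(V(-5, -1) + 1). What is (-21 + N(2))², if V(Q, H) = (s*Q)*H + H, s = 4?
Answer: 4/9 ≈ 0.44444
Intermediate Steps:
V(Q, H) = H + 4*H*Q (V(Q, H) = (4*Q)*H + H = 4*H*Q + H = H + 4*H*Q)
N(U) = 101/3 - 20*U/3 (N(U) = 7 - (U - 4)*(-(1 + 4*(-5)) + 1)/3 = 7 - (-4 + U)*(-(1 - 20) + 1)/3 = 7 - (-4 + U)*(-1*(-19) + 1)/3 = 7 - (-4 + U)*(19 + 1)/3 = 7 - (-4 + U)*20/3 = 7 - (-80 + 20*U)/3 = 7 + (80/3 - 20*U/3) = 101/3 - 20*U/3)
(-21 + N(2))² = (-21 + (101/3 - 20/3*2))² = (-21 + (101/3 - 40/3))² = (-21 + 61/3)² = (-⅔)² = 4/9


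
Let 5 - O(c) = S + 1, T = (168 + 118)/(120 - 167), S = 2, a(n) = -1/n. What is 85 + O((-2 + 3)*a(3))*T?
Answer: 3423/47 ≈ 72.830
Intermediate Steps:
T = -286/47 (T = 286/(-47) = 286*(-1/47) = -286/47 ≈ -6.0851)
O(c) = 2 (O(c) = 5 - (2 + 1) = 5 - 1*3 = 5 - 3 = 2)
85 + O((-2 + 3)*a(3))*T = 85 + 2*(-286/47) = 85 - 572/47 = 3423/47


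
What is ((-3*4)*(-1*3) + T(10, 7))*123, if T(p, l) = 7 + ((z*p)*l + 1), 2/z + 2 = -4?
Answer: 2542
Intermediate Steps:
z = -⅓ (z = 2/(-2 - 4) = 2/(-6) = 2*(-⅙) = -⅓ ≈ -0.33333)
T(p, l) = 8 - l*p/3 (T(p, l) = 7 + ((-p/3)*l + 1) = 7 + (-l*p/3 + 1) = 7 + (1 - l*p/3) = 8 - l*p/3)
((-3*4)*(-1*3) + T(10, 7))*123 = ((-3*4)*(-1*3) + (8 - ⅓*7*10))*123 = (-12*(-3) + (8 - 70/3))*123 = (36 - 46/3)*123 = (62/3)*123 = 2542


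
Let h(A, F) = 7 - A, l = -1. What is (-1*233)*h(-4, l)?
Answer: -2563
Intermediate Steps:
(-1*233)*h(-4, l) = (-1*233)*(7 - 1*(-4)) = -233*(7 + 4) = -233*11 = -2563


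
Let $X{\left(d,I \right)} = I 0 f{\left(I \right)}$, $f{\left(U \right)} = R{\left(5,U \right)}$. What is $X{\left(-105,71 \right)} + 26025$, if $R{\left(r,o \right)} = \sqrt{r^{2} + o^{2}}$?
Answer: $26025$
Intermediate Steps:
$R{\left(r,o \right)} = \sqrt{o^{2} + r^{2}}$
$f{\left(U \right)} = \sqrt{25 + U^{2}}$ ($f{\left(U \right)} = \sqrt{U^{2} + 5^{2}} = \sqrt{U^{2} + 25} = \sqrt{25 + U^{2}}$)
$X{\left(d,I \right)} = 0$ ($X{\left(d,I \right)} = I 0 \sqrt{25 + I^{2}} = 0 \sqrt{25 + I^{2}} = 0$)
$X{\left(-105,71 \right)} + 26025 = 0 + 26025 = 26025$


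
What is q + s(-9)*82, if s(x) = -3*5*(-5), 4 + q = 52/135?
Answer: 829762/135 ≈ 6146.4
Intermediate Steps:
q = -488/135 (q = -4 + 52/135 = -488/135 ≈ -3.6148)
s(x) = 75 (s(x) = -15*(-5) = 75)
q + s(-9)*82 = -488/135 + 75*82 = -488/135 + 6150 = 829762/135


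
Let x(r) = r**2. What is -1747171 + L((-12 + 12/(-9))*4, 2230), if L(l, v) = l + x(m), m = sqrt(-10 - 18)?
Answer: -5241757/3 ≈ -1.7473e+6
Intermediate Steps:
m = 2*I*sqrt(7) (m = sqrt(-28) = 2*I*sqrt(7) ≈ 5.2915*I)
L(l, v) = -28 + l (L(l, v) = l + (2*I*sqrt(7))**2 = l - 28 = -28 + l)
-1747171 + L((-12 + 12/(-9))*4, 2230) = -1747171 + (-28 + (-12 + 12/(-9))*4) = -1747171 + (-28 + (-12 + 12*(-1/9))*4) = -1747171 + (-28 + (-12 - 4/3)*4) = -1747171 + (-28 - 40/3*4) = -1747171 + (-28 - 160/3) = -1747171 - 244/3 = -5241757/3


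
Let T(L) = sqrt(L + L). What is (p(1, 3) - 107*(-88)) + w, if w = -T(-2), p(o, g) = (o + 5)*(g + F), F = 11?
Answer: 9500 - 2*I ≈ 9500.0 - 2.0*I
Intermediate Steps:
T(L) = sqrt(2)*sqrt(L) (T(L) = sqrt(2*L) = sqrt(2)*sqrt(L))
p(o, g) = (5 + o)*(11 + g) (p(o, g) = (o + 5)*(g + 11) = (5 + o)*(11 + g))
w = -2*I (w = -sqrt(2)*sqrt(-2) = -sqrt(2)*I*sqrt(2) = -2*I ≈ -2.0*I)
(p(1, 3) - 107*(-88)) + w = ((55 + 5*3 + 11*1 + 3*1) - 107*(-88)) - 2*I = ((55 + 15 + 11 + 3) + 9416) - 2*I = (84 + 9416) - 2*I = 9500 - 2*I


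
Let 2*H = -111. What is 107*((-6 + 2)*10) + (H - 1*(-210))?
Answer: -8251/2 ≈ -4125.5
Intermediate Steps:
H = -111/2 (H = (½)*(-111) = -111/2 ≈ -55.500)
107*((-6 + 2)*10) + (H - 1*(-210)) = 107*((-6 + 2)*10) + (-111/2 - 1*(-210)) = 107*(-4*10) + (-111/2 + 210) = 107*(-40) + 309/2 = -4280 + 309/2 = -8251/2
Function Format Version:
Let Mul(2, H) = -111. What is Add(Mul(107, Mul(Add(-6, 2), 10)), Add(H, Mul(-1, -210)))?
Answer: Rational(-8251, 2) ≈ -4125.5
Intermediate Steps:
H = Rational(-111, 2) (H = Mul(Rational(1, 2), -111) = Rational(-111, 2) ≈ -55.500)
Add(Mul(107, Mul(Add(-6, 2), 10)), Add(H, Mul(-1, -210))) = Add(Mul(107, Mul(Add(-6, 2), 10)), Add(Rational(-111, 2), Mul(-1, -210))) = Add(Mul(107, Mul(-4, 10)), Add(Rational(-111, 2), 210)) = Add(Mul(107, -40), Rational(309, 2)) = Add(-4280, Rational(309, 2)) = Rational(-8251, 2)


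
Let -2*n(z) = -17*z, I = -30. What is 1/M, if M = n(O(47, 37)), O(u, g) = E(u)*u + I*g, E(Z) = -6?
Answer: -1/11832 ≈ -8.4517e-5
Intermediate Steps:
O(u, g) = -30*g - 6*u (O(u, g) = -6*u - 30*g = -30*g - 6*u)
n(z) = 17*z/2 (n(z) = -(-17)*z/2 = 17*z/2)
M = -11832 (M = 17*(-30*37 - 6*47)/2 = 17*(-1110 - 282)/2 = (17/2)*(-1392) = -11832)
1/M = 1/(-11832) = -1/11832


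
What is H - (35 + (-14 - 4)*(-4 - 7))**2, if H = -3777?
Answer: -58066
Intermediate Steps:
H - (35 + (-14 - 4)*(-4 - 7))**2 = -3777 - (35 + (-14 - 4)*(-4 - 7))**2 = -3777 - (35 - 18*(-11))**2 = -3777 - (35 + 198)**2 = -3777 - 1*233**2 = -3777 - 1*54289 = -3777 - 54289 = -58066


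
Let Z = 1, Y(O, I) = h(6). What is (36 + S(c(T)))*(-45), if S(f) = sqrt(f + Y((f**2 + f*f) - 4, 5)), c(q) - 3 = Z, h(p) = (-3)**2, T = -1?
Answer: -1620 - 45*sqrt(13) ≈ -1782.3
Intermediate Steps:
h(p) = 9
Y(O, I) = 9
c(q) = 4 (c(q) = 3 + 1 = 4)
S(f) = sqrt(9 + f) (S(f) = sqrt(f + 9) = sqrt(9 + f))
(36 + S(c(T)))*(-45) = (36 + sqrt(9 + 4))*(-45) = (36 + sqrt(13))*(-45) = -1620 - 45*sqrt(13)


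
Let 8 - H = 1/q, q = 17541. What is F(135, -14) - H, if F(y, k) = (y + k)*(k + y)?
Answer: 256677454/17541 ≈ 14633.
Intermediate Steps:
F(y, k) = (k + y)² (F(y, k) = (k + y)*(k + y) = (k + y)²)
H = 140327/17541 (H = 8 - 1/17541 = 140327/17541 ≈ 7.9999)
F(135, -14) - H = (-14 + 135)² - 1*140327/17541 = 121² - 140327/17541 = 14641 - 140327/17541 = 256677454/17541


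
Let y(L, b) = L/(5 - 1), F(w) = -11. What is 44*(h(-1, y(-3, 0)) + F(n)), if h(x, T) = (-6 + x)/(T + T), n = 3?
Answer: -836/3 ≈ -278.67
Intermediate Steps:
y(L, b) = L/4
h(x, T) = (-6 + x)/(2*T) (h(x, T) = (-6 + x)/((2*T)) = (-6 + x)*(1/(2*T)) = (-6 + x)/(2*T))
44*(h(-1, y(-3, 0)) + F(n)) = 44*((-6 - 1)/(2*(((¼)*(-3)))) - 11) = 44*((½)*(-7)/(-¾) - 11) = 44*((½)*(-4/3)*(-7) - 11) = 44*(14/3 - 11) = 44*(-19/3) = -836/3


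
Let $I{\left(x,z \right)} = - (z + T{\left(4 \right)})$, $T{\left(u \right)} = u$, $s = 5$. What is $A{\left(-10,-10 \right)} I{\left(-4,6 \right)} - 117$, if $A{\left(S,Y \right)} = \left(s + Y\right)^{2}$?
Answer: $-367$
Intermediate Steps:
$A{\left(S,Y \right)} = \left(5 + Y\right)^{2}$
$I{\left(x,z \right)} = -4 - z$ ($I{\left(x,z \right)} = - (z + 4) = - (4 + z) = -4 - z$)
$A{\left(-10,-10 \right)} I{\left(-4,6 \right)} - 117 = \left(5 - 10\right)^{2} \left(-4 - 6\right) - 117 = \left(-5\right)^{2} \left(-4 - 6\right) - 117 = 25 \left(-10\right) - 117 = -250 - 117 = -367$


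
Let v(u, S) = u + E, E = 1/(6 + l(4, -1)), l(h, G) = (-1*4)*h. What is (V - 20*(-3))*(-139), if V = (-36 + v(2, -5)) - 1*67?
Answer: 57129/10 ≈ 5712.9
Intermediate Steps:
l(h, G) = -4*h
E = -1/10 (E = 1/(6 - 4*4) = 1/(6 - 16) = 1/(-10) = -1/10 ≈ -0.10000)
v(u, S) = -1/10 + u (v(u, S) = u - 1/10 = -1/10 + u)
V = -1011/10 (V = (-36 + (-1/10 + 2)) - 1*67 = (-36 + 19/10) - 67 = -341/10 - 67 = -1011/10 ≈ -101.10)
(V - 20*(-3))*(-139) = (-1011/10 - 20*(-3))*(-139) = (-1011/10 + 60)*(-139) = -411/10*(-139) = 57129/10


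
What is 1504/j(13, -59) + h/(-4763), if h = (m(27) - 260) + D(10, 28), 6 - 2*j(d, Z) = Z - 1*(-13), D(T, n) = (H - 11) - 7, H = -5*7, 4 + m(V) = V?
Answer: 3585546/61919 ≈ 57.907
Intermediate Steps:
m(V) = -4 + V
H = -35
D(T, n) = -53 (D(T, n) = (-35 - 11) - 7 = -46 - 7 = -53)
j(d, Z) = -7/2 - Z/2 (j(d, Z) = 3 - (Z - 1*(-13))/2 = 3 - (Z + 13)/2 = 3 - (13 + Z)/2 = 3 + (-13/2 - Z/2) = -7/2 - Z/2)
h = -290 (h = ((-4 + 27) - 260) - 53 = (23 - 260) - 53 = -237 - 53 = -290)
1504/j(13, -59) + h/(-4763) = 1504/(-7/2 - 1/2*(-59)) - 290/(-4763) = 1504/(-7/2 + 59/2) - 290*(-1/4763) = 1504/26 + 290/4763 = 1504*(1/26) + 290/4763 = 752/13 + 290/4763 = 3585546/61919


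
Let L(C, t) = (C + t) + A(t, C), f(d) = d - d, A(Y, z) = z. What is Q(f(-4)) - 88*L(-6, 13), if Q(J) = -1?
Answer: -89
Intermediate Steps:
f(d) = 0
L(C, t) = t + 2*C (L(C, t) = (C + t) + C = t + 2*C)
Q(f(-4)) - 88*L(-6, 13) = -1 - 88*(13 + 2*(-6)) = -1 - 88*(13 - 12) = -1 - 88*1 = -1 - 88 = -89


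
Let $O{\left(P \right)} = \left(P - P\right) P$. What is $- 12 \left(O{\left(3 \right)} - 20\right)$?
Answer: $240$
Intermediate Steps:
$O{\left(P \right)} = 0$ ($O{\left(P \right)} = 0 P = 0$)
$- 12 \left(O{\left(3 \right)} - 20\right) = - 12 \left(0 - 20\right) = \left(-12\right) \left(-20\right) = 240$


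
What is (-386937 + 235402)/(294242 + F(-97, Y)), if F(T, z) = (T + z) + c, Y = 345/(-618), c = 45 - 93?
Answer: -31216210/60583867 ≈ -0.51526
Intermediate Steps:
c = -48
Y = -115/206 (Y = 345*(-1/618) = -115/206 ≈ -0.55825)
F(T, z) = -48 + T + z (F(T, z) = (T + z) - 48 = -48 + T + z)
(-386937 + 235402)/(294242 + F(-97, Y)) = (-386937 + 235402)/(294242 + (-48 - 97 - 115/206)) = -151535/(294242 - 29985/206) = -151535/60583867/206 = -151535*206/60583867 = -31216210/60583867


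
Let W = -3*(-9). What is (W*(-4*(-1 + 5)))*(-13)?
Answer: 5616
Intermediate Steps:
W = 27
(W*(-4*(-1 + 5)))*(-13) = (27*(-4*(-1 + 5)))*(-13) = (27*(-4*4))*(-13) = (27*(-16))*(-13) = -432*(-13) = 5616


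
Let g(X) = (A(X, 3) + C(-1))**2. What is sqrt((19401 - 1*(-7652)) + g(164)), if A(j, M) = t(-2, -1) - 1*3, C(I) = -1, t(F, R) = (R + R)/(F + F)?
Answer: 3*sqrt(12029)/2 ≈ 164.52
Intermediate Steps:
t(F, R) = R/F (t(F, R) = (2*R)/((2*F)) = (2*R)*(1/(2*F)) = R/F)
A(j, M) = -5/2 (A(j, M) = -1/(-2) - 1*3 = -1*(-1/2) - 3 = 1/2 - 3 = -5/2)
g(X) = 49/4 (g(X) = (-5/2 - 1)**2 = (-7/2)**2 = 49/4)
sqrt((19401 - 1*(-7652)) + g(164)) = sqrt((19401 - 1*(-7652)) + 49/4) = sqrt((19401 + 7652) + 49/4) = sqrt(27053 + 49/4) = sqrt(108261/4) = 3*sqrt(12029)/2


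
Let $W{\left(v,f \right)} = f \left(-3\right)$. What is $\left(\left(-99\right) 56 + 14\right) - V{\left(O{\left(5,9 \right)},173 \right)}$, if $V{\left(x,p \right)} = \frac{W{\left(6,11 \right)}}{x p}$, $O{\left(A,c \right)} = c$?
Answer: $- \frac{2870059}{519} \approx -5530.0$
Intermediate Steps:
$W{\left(v,f \right)} = - 3 f$
$V{\left(x,p \right)} = - \frac{33}{p x}$ ($V{\left(x,p \right)} = \frac{\left(-3\right) 11}{x p} = - \frac{33}{p x}$)
$\left(\left(-99\right) 56 + 14\right) - V{\left(O{\left(5,9 \right)},173 \right)} = \left(\left(-99\right) 56 + 14\right) - - \frac{33}{173 \cdot 9} = \left(-5544 + 14\right) - \left(-33\right) \frac{1}{173} \cdot \frac{1}{9} = -5530 - - \frac{11}{519} = -5530 + \frac{11}{519} = - \frac{2870059}{519}$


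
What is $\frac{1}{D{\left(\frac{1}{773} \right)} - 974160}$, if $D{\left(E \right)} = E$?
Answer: $- \frac{773}{753025679} \approx -1.0265 \cdot 10^{-6}$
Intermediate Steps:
$\frac{1}{D{\left(\frac{1}{773} \right)} - 974160} = \frac{1}{\frac{1}{773} - 974160} = \frac{1}{- \frac{753025679}{773}} = - \frac{773}{753025679}$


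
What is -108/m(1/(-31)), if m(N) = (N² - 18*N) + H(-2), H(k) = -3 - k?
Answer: 17298/67 ≈ 258.18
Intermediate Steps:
m(N) = -1 + N² - 18*N (m(N) = (N² - 18*N) + (-3 - 1*(-2)) = (N² - 18*N) + (-3 + 2) = (N² - 18*N) - 1 = -1 + N² - 18*N)
-108/m(1/(-31)) = -108/(-1 + (1/(-31))² - 18/(-31)) = -108/(-1 + (-1/31)² - 18*(-1/31)) = -108/(-1 + 1/961 + 18/31) = -108/(-402/961) = -108*(-961/402) = 17298/67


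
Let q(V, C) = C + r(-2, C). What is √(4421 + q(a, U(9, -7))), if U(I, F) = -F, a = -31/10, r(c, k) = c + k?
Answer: √4433 ≈ 66.581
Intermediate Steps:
a = -31/10 (a = -31*⅒ = -31/10 ≈ -3.1000)
q(V, C) = -2 + 2*C (q(V, C) = C + (-2 + C) = -2 + 2*C)
√(4421 + q(a, U(9, -7))) = √(4421 + (-2 + 2*(-1*(-7)))) = √(4421 + (-2 + 2*7)) = √(4421 + (-2 + 14)) = √(4421 + 12) = √4433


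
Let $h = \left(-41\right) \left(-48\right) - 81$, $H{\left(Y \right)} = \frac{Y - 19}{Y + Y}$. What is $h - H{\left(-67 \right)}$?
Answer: $\frac{126386}{67} \approx 1886.4$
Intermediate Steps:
$H{\left(Y \right)} = \frac{-19 + Y}{2 Y}$
$h = 1887$ ($h = 1968 - 81 = 1887$)
$h - H{\left(-67 \right)} = 1887 - \frac{-19 - 67}{2 \left(-67\right)} = 1887 - \frac{1}{2} \left(- \frac{1}{67}\right) \left(-86\right) = 1887 - \frac{43}{67} = \frac{126386}{67}$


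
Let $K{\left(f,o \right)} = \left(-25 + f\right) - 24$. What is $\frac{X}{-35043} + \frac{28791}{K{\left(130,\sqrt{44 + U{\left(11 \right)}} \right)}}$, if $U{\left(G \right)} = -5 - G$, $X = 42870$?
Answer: $\frac{37238909}{105129} \approx 354.22$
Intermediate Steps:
$K{\left(f,o \right)} = -49 + f$
$\frac{X}{-35043} + \frac{28791}{K{\left(130,\sqrt{44 + U{\left(11 \right)}} \right)}} = \frac{42870}{-35043} + \frac{28791}{-49 + 130} = 42870 \left(- \frac{1}{35043}\right) + \frac{28791}{81} = - \frac{14290}{11681} + 28791 \cdot \frac{1}{81} = - \frac{14290}{11681} + \frac{3199}{9} = \frac{37238909}{105129}$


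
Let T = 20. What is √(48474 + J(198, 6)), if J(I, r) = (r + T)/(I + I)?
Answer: √211153030/66 ≈ 220.17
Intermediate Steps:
J(I, r) = (20 + r)/(2*I) (J(I, r) = (r + 20)/(I + I) = (20 + r)/((2*I)) = (20 + r)*(1/(2*I)) = (20 + r)/(2*I))
√(48474 + J(198, 6)) = √(48474 + (½)*(20 + 6)/198) = √(48474 + (½)*(1/198)*26) = √(48474 + 13/198) = √(9597865/198) = √211153030/66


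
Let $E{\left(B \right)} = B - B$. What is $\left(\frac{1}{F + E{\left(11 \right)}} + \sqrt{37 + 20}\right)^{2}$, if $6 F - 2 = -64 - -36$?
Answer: $\frac{9642}{169} - \frac{6 \sqrt{57}}{13} \approx 53.569$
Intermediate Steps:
$E{\left(B \right)} = 0$
$F = - \frac{13}{3}$ ($F = \frac{1}{3} + \frac{-64 - -36}{6} = \frac{1}{3} + \frac{-64 + 36}{6} = \frac{1}{3} + \frac{1}{6} \left(-28\right) = \frac{1}{3} - \frac{14}{3} = - \frac{13}{3} \approx -4.3333$)
$\left(\frac{1}{F + E{\left(11 \right)}} + \sqrt{37 + 20}\right)^{2} = \left(\frac{1}{- \frac{13}{3} + 0} + \sqrt{37 + 20}\right)^{2} = \left(\frac{1}{- \frac{13}{3}} + \sqrt{57}\right)^{2} = \left(- \frac{3}{13} + \sqrt{57}\right)^{2}$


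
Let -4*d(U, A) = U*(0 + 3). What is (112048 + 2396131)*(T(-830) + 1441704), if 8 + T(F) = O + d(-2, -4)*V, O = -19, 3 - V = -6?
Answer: 7232035673199/2 ≈ 3.6160e+12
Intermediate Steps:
V = 9 (V = 3 - 1*(-6) = 3 + 6 = 9)
d(U, A) = -3*U/4 (d(U, A) = -U*(0 + 3)/4 = -U*3/4 = -3*U/4)
T(F) = -27/2 (T(F) = -8 + (-19 - 3/4*(-2)*9) = -8 + (-19 + (3/2)*9) = -8 + (-19 + 27/2) = -8 - 11/2 = -27/2)
(112048 + 2396131)*(T(-830) + 1441704) = (112048 + 2396131)*(-27/2 + 1441704) = 2508179*(2883381/2) = 7232035673199/2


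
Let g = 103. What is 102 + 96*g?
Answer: 9990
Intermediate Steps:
102 + 96*g = 102 + 96*103 = 102 + 9888 = 9990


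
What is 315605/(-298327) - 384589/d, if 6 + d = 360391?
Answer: -228472590528/107512575895 ≈ -2.1251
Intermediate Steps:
d = 360385 (d = -6 + 360391 = 360385)
315605/(-298327) - 384589/d = 315605/(-298327) - 384589/360385 = 315605*(-1/298327) - 384589*1/360385 = -315605/298327 - 384589/360385 = -228472590528/107512575895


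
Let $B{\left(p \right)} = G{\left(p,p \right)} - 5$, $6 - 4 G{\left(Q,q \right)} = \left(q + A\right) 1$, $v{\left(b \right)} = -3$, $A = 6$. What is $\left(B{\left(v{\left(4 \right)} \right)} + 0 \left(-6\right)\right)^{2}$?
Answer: $\frac{289}{16} \approx 18.063$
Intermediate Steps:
$G{\left(Q,q \right)} = - \frac{q}{4}$ ($G{\left(Q,q \right)} = \frac{3}{2} - \frac{\left(q + 6\right) 1}{4} = \frac{3}{2} - \frac{\left(6 + q\right) 1}{4} = \frac{3}{2} - \frac{6 + q}{4} = \frac{3}{2} - \left(\frac{3}{2} + \frac{q}{4}\right) = - \frac{q}{4}$)
$B{\left(p \right)} = -5 - \frac{p}{4}$ ($B{\left(p \right)} = - \frac{p}{4} - 5 = -5 - \frac{p}{4}$)
$\left(B{\left(v{\left(4 \right)} \right)} + 0 \left(-6\right)\right)^{2} = \left(\left(-5 - - \frac{3}{4}\right) + 0 \left(-6\right)\right)^{2} = \left(\left(-5 + \frac{3}{4}\right) + 0\right)^{2} = \left(- \frac{17}{4} + 0\right)^{2} = \left(- \frac{17}{4}\right)^{2} = \frac{289}{16}$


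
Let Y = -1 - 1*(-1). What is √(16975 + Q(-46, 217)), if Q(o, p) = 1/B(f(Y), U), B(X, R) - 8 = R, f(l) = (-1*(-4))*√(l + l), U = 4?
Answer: √611103/6 ≈ 130.29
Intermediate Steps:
Y = 0 (Y = -1 + 1 = 0)
f(l) = 4*√2*√l (f(l) = 4*√(2*l) = 4*(√2*√l) = 4*√2*√l)
B(X, R) = 8 + R
Q(o, p) = 1/12 (Q(o, p) = 1/(8 + 4) = 1/12)
√(16975 + Q(-46, 217)) = √(16975 + 1/12) = √(203701/12) = √611103/6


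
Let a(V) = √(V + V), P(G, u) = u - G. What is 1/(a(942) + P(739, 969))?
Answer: 115/25508 - √471/25508 ≈ 0.0036576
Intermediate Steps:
a(V) = √2*√V (a(V) = √(2*V) = √2*√V)
1/(a(942) + P(739, 969)) = 1/(√2*√942 + (969 - 1*739)) = 1/(2*√471 + (969 - 739)) = 1/(2*√471 + 230) = 1/(230 + 2*√471)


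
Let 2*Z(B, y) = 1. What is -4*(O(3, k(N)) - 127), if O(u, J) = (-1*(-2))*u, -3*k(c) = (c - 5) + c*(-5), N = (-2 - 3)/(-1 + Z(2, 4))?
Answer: 484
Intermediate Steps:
Z(B, y) = 1/2 (Z(B, y) = (1/2)*1 = 1/2)
N = 10 (N = (-2 - 3)/(-1 + 1/2) = -5/(-1/2) = -5*(-2) = 10)
k(c) = 5/3 + 4*c/3 (k(c) = -((c - 5) + c*(-5))/3 = -((-5 + c) - 5*c)/3 = -(-5 - 4*c)/3 = 5/3 + 4*c/3)
O(u, J) = 2*u
-4*(O(3, k(N)) - 127) = -4*(2*3 - 127) = -4*(6 - 127) = -4*(-121) = 484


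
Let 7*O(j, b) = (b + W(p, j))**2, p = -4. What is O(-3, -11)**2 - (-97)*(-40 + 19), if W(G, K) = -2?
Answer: -71252/49 ≈ -1454.1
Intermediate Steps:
O(j, b) = (-2 + b)**2/7 (O(j, b) = (b - 2)**2/7 = (-2 + b)**2/7)
O(-3, -11)**2 - (-97)*(-40 + 19) = ((-2 - 11)**2/7)**2 - (-97)*(-40 + 19) = ((1/7)*(-13)**2)**2 - (-97)*(-21) = ((1/7)*169)**2 - 1*2037 = (169/7)**2 - 2037 = 28561/49 - 2037 = -71252/49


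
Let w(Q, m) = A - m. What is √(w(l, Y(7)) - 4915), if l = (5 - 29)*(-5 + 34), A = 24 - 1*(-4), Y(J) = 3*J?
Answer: 2*I*√1227 ≈ 70.057*I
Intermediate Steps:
A = 28 (A = 24 + 4 = 28)
l = -696 (l = -24*29 = -696)
w(Q, m) = 28 - m
√(w(l, Y(7)) - 4915) = √((28 - 3*7) - 4915) = √((28 - 1*21) - 4915) = √((28 - 21) - 4915) = √(7 - 4915) = √(-4908) = 2*I*√1227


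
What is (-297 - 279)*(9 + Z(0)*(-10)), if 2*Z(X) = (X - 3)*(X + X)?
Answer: -5184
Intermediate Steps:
Z(X) = X*(-3 + X) (Z(X) = ((X - 3)*(X + X))/2 = ((-3 + X)*(2*X))/2 = (2*X*(-3 + X))/2 = X*(-3 + X))
(-297 - 279)*(9 + Z(0)*(-10)) = (-297 - 279)*(9 + (0*(-3 + 0))*(-10)) = -576*(9 + (0*(-3))*(-10)) = -576*(9 + 0*(-10)) = -576*(9 + 0) = -576*9 = -5184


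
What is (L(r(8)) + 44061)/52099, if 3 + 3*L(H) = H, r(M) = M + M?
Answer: 132196/156297 ≈ 0.84580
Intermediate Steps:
r(M) = 2*M
L(H) = -1 + H/3
(L(r(8)) + 44061)/52099 = ((-1 + (2*8)/3) + 44061)/52099 = ((-1 + (⅓)*16) + 44061)*(1/52099) = ((-1 + 16/3) + 44061)*(1/52099) = (13/3 + 44061)*(1/52099) = (132196/3)*(1/52099) = 132196/156297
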